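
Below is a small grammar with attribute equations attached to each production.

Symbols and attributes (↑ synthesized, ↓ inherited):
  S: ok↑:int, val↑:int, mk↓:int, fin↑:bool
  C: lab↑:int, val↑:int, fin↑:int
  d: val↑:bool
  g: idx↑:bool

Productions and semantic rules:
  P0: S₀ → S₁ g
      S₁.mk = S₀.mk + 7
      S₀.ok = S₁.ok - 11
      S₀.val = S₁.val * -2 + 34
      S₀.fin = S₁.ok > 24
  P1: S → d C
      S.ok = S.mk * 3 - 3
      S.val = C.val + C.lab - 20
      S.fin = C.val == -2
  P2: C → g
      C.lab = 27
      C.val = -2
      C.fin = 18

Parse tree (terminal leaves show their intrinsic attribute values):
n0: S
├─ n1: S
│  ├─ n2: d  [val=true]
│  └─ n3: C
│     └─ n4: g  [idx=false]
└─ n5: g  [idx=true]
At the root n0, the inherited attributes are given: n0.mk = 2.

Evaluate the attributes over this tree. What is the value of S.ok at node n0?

13

1. n0.mk = 2  [given at root]
2. n1.mk = 9  [S₀.mk + 7]
3. n2.val = true  [terminal]
4. n4.idx = false  [terminal]
5. n3.lab = 27  [27]
6. n3.val = -2  [-2]
7. n3.fin = 18  [18]
8. n1.ok = 24  [S.mk * 3 - 3]
9. n1.val = 5  [C.val + C.lab - 20]
10. n1.fin = true  [C.val == -2]
11. n5.idx = true  [terminal]
12. n0.ok = 13  [S₁.ok - 11]
13. n0.val = 24  [S₁.val * -2 + 34]
14. n0.fin = false  [S₁.ok > 24]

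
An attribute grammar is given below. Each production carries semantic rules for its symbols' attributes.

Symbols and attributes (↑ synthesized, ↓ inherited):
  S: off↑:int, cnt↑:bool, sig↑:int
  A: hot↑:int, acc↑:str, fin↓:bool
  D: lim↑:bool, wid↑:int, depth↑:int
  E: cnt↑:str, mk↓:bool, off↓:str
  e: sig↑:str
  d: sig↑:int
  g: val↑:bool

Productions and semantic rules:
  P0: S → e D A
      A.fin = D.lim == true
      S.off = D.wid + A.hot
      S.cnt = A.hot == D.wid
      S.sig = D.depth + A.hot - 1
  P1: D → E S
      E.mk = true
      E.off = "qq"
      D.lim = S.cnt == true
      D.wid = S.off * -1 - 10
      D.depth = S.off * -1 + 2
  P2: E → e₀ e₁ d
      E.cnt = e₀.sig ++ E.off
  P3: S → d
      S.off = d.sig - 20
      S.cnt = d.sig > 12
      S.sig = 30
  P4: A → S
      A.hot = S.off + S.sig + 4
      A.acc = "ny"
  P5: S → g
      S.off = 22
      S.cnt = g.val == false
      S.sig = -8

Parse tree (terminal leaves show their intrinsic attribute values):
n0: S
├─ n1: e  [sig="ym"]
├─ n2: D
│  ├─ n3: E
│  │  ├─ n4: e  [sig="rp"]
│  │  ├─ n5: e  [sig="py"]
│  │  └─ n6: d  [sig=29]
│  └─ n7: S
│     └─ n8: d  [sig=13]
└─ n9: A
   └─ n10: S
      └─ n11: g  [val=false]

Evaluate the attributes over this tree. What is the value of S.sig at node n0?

26

1. n1.sig = "ym"  [terminal]
2. n3.mk = true  [true]
3. n3.off = "qq"  ["qq"]
4. n4.sig = "rp"  [terminal]
5. n5.sig = "py"  [terminal]
6. n6.sig = 29  [terminal]
7. n3.cnt = "rpqq"  [e₀.sig ++ E.off]
8. n8.sig = 13  [terminal]
9. n7.off = -7  [d.sig - 20]
10. n7.cnt = true  [d.sig > 12]
11. n7.sig = 30  [30]
12. n2.lim = true  [S.cnt == true]
13. n2.wid = -3  [S.off * -1 - 10]
14. n2.depth = 9  [S.off * -1 + 2]
15. n9.fin = true  [D.lim == true]
16. n11.val = false  [terminal]
17. n10.off = 22  [22]
18. n10.cnt = true  [g.val == false]
19. n10.sig = -8  [-8]
20. n9.hot = 18  [S.off + S.sig + 4]
21. n9.acc = "ny"  ["ny"]
22. n0.off = 15  [D.wid + A.hot]
23. n0.cnt = false  [A.hot == D.wid]
24. n0.sig = 26  [D.depth + A.hot - 1]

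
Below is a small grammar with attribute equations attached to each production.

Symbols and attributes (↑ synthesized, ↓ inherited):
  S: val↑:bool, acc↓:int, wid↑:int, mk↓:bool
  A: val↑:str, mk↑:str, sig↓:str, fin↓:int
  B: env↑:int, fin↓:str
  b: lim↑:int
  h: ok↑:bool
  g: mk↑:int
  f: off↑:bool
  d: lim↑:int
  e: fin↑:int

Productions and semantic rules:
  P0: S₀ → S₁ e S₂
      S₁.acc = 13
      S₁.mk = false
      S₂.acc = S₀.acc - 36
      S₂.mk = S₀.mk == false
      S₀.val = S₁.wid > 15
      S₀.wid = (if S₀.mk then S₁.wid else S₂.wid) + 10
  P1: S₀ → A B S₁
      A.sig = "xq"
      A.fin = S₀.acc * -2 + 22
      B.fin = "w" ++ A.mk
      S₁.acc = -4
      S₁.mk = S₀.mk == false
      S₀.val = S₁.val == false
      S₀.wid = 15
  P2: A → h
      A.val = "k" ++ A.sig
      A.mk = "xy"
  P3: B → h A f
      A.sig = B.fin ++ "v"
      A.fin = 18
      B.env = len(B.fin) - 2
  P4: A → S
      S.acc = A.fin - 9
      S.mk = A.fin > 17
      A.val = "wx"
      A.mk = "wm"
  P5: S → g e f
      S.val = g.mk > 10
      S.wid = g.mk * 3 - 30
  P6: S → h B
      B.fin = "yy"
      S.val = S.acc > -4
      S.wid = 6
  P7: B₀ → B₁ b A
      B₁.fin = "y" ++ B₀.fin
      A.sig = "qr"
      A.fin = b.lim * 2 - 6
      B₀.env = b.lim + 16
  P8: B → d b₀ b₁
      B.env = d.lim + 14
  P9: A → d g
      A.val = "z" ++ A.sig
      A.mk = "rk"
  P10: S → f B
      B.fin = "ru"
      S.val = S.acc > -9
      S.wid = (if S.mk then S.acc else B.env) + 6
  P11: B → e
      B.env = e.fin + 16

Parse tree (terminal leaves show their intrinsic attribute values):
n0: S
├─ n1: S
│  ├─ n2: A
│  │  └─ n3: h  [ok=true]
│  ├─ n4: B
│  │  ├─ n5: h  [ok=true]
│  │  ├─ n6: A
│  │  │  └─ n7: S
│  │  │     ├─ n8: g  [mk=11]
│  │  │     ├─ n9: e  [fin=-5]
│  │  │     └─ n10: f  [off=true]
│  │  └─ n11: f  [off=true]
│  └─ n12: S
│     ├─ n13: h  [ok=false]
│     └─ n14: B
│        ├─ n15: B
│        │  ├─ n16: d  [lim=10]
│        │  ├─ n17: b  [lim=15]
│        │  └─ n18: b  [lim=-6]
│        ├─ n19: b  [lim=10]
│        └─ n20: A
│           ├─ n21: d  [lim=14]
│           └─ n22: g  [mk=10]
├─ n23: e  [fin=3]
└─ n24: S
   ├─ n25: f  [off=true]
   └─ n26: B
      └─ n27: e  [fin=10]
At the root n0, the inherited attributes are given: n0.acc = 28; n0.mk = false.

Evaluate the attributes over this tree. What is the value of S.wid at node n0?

8

1. n0.acc = 28  [given at root]
2. n0.mk = false  [given at root]
3. n1.acc = 13  [13]
4. n1.mk = false  [false]
5. n2.sig = "xq"  ["xq"]
6. n2.fin = -4  [S₀.acc * -2 + 22]
7. n3.ok = true  [terminal]
8. n2.val = "kxq"  ["k" ++ A.sig]
9. n2.mk = "xy"  ["xy"]
10. n4.fin = "wxy"  ["w" ++ A.mk]
11. n5.ok = true  [terminal]
12. n6.sig = "wxyv"  [B.fin ++ "v"]
13. n6.fin = 18  [18]
14. n7.acc = 9  [A.fin - 9]
15. n7.mk = true  [A.fin > 17]
16. n8.mk = 11  [terminal]
17. n9.fin = -5  [terminal]
18. n10.off = true  [terminal]
19. n7.val = true  [g.mk > 10]
20. n7.wid = 3  [g.mk * 3 - 30]
21. n6.val = "wx"  ["wx"]
22. n6.mk = "wm"  ["wm"]
23. n11.off = true  [terminal]
24. n4.env = 1  [len(B.fin) - 2]
25. n12.acc = -4  [-4]
26. n12.mk = true  [S₀.mk == false]
27. n13.ok = false  [terminal]
28. n14.fin = "yy"  ["yy"]
29. n15.fin = "yyy"  ["y" ++ B₀.fin]
30. n16.lim = 10  [terminal]
31. n17.lim = 15  [terminal]
32. n18.lim = -6  [terminal]
33. n15.env = 24  [d.lim + 14]
34. n19.lim = 10  [terminal]
35. n20.sig = "qr"  ["qr"]
36. n20.fin = 14  [b.lim * 2 - 6]
37. n21.lim = 14  [terminal]
38. n22.mk = 10  [terminal]
39. n20.val = "zqr"  ["z" ++ A.sig]
40. n20.mk = "rk"  ["rk"]
41. n14.env = 26  [b.lim + 16]
42. n12.val = false  [S.acc > -4]
43. n12.wid = 6  [6]
44. n1.val = true  [S₁.val == false]
45. n1.wid = 15  [15]
46. n23.fin = 3  [terminal]
47. n24.acc = -8  [S₀.acc - 36]
48. n24.mk = true  [S₀.mk == false]
49. n25.off = true  [terminal]
50. n26.fin = "ru"  ["ru"]
51. n27.fin = 10  [terminal]
52. n26.env = 26  [e.fin + 16]
53. n24.val = true  [S.acc > -9]
54. n24.wid = -2  [(if S.mk then S.acc else B.env) + 6]
55. n0.val = false  [S₁.wid > 15]
56. n0.wid = 8  [(if S₀.mk then S₁.wid else S₂.wid) + 10]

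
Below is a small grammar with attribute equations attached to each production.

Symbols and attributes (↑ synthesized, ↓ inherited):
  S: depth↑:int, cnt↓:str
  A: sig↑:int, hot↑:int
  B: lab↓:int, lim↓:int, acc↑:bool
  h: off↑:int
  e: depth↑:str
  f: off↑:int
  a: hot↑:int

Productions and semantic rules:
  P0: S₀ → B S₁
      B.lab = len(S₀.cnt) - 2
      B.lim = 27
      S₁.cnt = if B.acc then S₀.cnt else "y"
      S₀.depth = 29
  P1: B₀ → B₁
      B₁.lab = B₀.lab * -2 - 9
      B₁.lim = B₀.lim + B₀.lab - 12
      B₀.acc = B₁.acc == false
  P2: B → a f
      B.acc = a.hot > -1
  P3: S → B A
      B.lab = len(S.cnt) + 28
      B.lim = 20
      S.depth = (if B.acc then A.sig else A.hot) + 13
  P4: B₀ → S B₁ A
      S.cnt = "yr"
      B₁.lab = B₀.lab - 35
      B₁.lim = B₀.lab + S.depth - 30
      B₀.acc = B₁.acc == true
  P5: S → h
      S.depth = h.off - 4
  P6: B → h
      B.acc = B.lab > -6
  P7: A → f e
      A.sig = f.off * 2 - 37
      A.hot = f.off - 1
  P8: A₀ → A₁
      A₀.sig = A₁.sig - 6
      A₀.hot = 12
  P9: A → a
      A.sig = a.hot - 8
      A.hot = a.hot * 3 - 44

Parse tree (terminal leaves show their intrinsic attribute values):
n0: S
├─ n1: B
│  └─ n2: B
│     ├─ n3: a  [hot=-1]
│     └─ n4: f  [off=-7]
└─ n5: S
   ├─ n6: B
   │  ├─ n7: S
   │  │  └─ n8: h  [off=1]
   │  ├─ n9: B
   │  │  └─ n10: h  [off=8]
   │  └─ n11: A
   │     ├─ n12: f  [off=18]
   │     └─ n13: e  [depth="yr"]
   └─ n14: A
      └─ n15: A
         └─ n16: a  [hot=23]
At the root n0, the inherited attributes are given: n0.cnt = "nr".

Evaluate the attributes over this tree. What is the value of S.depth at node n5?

22

1. n0.cnt = "nr"  [given at root]
2. n1.lab = 0  [len(S₀.cnt) - 2]
3. n1.lim = 27  [27]
4. n2.lab = -9  [B₀.lab * -2 - 9]
5. n2.lim = 15  [B₀.lim + B₀.lab - 12]
6. n3.hot = -1  [terminal]
7. n4.off = -7  [terminal]
8. n2.acc = false  [a.hot > -1]
9. n1.acc = true  [B₁.acc == false]
10. n5.cnt = "nr"  [if B.acc then S₀.cnt else "y"]
11. n6.lab = 30  [len(S.cnt) + 28]
12. n6.lim = 20  [20]
13. n7.cnt = "yr"  ["yr"]
14. n8.off = 1  [terminal]
15. n7.depth = -3  [h.off - 4]
16. n9.lab = -5  [B₀.lab - 35]
17. n9.lim = -3  [B₀.lab + S.depth - 30]
18. n10.off = 8  [terminal]
19. n9.acc = true  [B.lab > -6]
20. n12.off = 18  [terminal]
21. n13.depth = "yr"  [terminal]
22. n11.sig = -1  [f.off * 2 - 37]
23. n11.hot = 17  [f.off - 1]
24. n6.acc = true  [B₁.acc == true]
25. n16.hot = 23  [terminal]
26. n15.sig = 15  [a.hot - 8]
27. n15.hot = 25  [a.hot * 3 - 44]
28. n14.sig = 9  [A₁.sig - 6]
29. n14.hot = 12  [12]
30. n5.depth = 22  [(if B.acc then A.sig else A.hot) + 13]
31. n0.depth = 29  [29]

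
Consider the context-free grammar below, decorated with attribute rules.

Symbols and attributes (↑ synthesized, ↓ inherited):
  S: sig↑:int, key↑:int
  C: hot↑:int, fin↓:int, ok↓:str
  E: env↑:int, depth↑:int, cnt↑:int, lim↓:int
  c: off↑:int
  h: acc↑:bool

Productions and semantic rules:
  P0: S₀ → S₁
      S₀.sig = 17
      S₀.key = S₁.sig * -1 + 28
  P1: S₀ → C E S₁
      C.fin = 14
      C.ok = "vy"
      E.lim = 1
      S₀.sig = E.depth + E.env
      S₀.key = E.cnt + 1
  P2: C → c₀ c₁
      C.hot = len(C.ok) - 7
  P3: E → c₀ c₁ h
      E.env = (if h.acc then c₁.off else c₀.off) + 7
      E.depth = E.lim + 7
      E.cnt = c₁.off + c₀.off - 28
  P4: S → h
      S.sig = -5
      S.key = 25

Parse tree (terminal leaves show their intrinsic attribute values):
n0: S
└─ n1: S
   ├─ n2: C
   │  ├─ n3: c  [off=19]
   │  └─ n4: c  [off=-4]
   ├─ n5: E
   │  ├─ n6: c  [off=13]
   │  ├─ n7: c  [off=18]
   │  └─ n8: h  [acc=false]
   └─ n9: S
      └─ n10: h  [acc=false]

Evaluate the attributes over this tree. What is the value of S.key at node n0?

0

1. n2.fin = 14  [14]
2. n2.ok = "vy"  ["vy"]
3. n3.off = 19  [terminal]
4. n4.off = -4  [terminal]
5. n2.hot = -5  [len(C.ok) - 7]
6. n5.lim = 1  [1]
7. n6.off = 13  [terminal]
8. n7.off = 18  [terminal]
9. n8.acc = false  [terminal]
10. n5.env = 20  [(if h.acc then c₁.off else c₀.off) + 7]
11. n5.depth = 8  [E.lim + 7]
12. n5.cnt = 3  [c₁.off + c₀.off - 28]
13. n10.acc = false  [terminal]
14. n9.sig = -5  [-5]
15. n9.key = 25  [25]
16. n1.sig = 28  [E.depth + E.env]
17. n1.key = 4  [E.cnt + 1]
18. n0.sig = 17  [17]
19. n0.key = 0  [S₁.sig * -1 + 28]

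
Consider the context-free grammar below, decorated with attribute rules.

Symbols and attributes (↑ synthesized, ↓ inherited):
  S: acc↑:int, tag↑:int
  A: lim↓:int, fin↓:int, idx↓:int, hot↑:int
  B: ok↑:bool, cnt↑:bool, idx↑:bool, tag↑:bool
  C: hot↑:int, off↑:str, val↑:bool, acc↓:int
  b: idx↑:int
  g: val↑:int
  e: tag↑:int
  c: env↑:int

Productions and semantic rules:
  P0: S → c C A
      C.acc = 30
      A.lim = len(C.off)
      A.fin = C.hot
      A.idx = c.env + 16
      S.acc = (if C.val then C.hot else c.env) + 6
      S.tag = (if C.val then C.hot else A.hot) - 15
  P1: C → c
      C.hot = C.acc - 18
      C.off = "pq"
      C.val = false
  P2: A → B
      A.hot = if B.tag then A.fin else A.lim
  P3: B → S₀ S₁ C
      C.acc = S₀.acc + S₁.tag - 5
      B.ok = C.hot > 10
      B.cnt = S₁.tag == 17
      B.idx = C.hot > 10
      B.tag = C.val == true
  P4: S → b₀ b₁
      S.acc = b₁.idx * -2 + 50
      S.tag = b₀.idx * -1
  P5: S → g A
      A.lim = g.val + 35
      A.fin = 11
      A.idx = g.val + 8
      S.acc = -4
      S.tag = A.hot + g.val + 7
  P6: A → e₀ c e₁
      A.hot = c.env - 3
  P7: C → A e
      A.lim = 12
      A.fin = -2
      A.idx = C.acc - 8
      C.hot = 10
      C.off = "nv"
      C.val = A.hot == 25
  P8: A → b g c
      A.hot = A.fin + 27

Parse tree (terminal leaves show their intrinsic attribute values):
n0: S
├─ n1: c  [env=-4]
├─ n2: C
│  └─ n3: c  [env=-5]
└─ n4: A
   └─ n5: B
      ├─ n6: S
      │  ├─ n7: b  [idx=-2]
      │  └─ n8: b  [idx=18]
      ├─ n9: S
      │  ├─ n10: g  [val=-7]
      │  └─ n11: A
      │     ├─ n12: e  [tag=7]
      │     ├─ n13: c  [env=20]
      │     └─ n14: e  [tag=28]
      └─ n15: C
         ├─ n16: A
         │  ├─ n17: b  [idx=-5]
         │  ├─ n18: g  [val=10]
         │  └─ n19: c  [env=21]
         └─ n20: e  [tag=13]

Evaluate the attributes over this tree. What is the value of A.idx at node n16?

18

1. n1.env = -4  [terminal]
2. n2.acc = 30  [30]
3. n3.env = -5  [terminal]
4. n2.hot = 12  [C.acc - 18]
5. n2.off = "pq"  ["pq"]
6. n2.val = false  [false]
7. n4.lim = 2  [len(C.off)]
8. n4.fin = 12  [C.hot]
9. n4.idx = 12  [c.env + 16]
10. n7.idx = -2  [terminal]
11. n8.idx = 18  [terminal]
12. n6.acc = 14  [b₁.idx * -2 + 50]
13. n6.tag = 2  [b₀.idx * -1]
14. n10.val = -7  [terminal]
15. n11.lim = 28  [g.val + 35]
16. n11.fin = 11  [11]
17. n11.idx = 1  [g.val + 8]
18. n12.tag = 7  [terminal]
19. n13.env = 20  [terminal]
20. n14.tag = 28  [terminal]
21. n11.hot = 17  [c.env - 3]
22. n9.acc = -4  [-4]
23. n9.tag = 17  [A.hot + g.val + 7]
24. n15.acc = 26  [S₀.acc + S₁.tag - 5]
25. n16.lim = 12  [12]
26. n16.fin = -2  [-2]
27. n16.idx = 18  [C.acc - 8]
28. n17.idx = -5  [terminal]
29. n18.val = 10  [terminal]
30. n19.env = 21  [terminal]
31. n16.hot = 25  [A.fin + 27]
32. n20.tag = 13  [terminal]
33. n15.hot = 10  [10]
34. n15.off = "nv"  ["nv"]
35. n15.val = true  [A.hot == 25]
36. n5.ok = false  [C.hot > 10]
37. n5.cnt = true  [S₁.tag == 17]
38. n5.idx = false  [C.hot > 10]
39. n5.tag = true  [C.val == true]
40. n4.hot = 12  [if B.tag then A.fin else A.lim]
41. n0.acc = 2  [(if C.val then C.hot else c.env) + 6]
42. n0.tag = -3  [(if C.val then C.hot else A.hot) - 15]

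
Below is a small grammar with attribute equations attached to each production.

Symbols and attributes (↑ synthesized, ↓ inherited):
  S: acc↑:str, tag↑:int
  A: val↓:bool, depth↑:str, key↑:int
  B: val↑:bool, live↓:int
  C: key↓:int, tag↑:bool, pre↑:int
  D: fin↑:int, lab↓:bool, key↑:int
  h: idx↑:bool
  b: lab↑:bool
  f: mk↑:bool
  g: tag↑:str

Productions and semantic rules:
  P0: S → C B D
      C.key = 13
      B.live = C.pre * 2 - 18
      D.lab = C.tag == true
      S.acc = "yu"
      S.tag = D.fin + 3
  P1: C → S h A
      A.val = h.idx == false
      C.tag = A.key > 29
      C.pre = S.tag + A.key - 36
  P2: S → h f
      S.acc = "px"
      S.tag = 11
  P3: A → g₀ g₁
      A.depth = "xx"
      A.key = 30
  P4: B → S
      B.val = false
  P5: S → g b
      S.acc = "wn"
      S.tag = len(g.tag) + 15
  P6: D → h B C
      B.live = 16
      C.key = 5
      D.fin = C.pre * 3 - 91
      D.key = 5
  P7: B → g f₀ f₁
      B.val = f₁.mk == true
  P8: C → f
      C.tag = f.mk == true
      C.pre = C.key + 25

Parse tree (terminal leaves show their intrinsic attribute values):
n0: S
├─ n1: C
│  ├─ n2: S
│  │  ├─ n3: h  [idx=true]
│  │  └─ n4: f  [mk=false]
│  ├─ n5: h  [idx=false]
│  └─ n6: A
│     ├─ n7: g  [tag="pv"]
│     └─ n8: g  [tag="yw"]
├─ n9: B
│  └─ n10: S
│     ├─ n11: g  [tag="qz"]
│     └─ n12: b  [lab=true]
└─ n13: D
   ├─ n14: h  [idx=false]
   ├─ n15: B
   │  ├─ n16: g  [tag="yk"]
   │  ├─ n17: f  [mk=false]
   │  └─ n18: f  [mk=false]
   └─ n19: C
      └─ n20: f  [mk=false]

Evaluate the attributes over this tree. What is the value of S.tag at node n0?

1. n1.key = 13  [13]
2. n3.idx = true  [terminal]
3. n4.mk = false  [terminal]
4. n2.acc = "px"  ["px"]
5. n2.tag = 11  [11]
6. n5.idx = false  [terminal]
7. n6.val = true  [h.idx == false]
8. n7.tag = "pv"  [terminal]
9. n8.tag = "yw"  [terminal]
10. n6.depth = "xx"  ["xx"]
11. n6.key = 30  [30]
12. n1.tag = true  [A.key > 29]
13. n1.pre = 5  [S.tag + A.key - 36]
14. n9.live = -8  [C.pre * 2 - 18]
15. n11.tag = "qz"  [terminal]
16. n12.lab = true  [terminal]
17. n10.acc = "wn"  ["wn"]
18. n10.tag = 17  [len(g.tag) + 15]
19. n9.val = false  [false]
20. n13.lab = true  [C.tag == true]
21. n14.idx = false  [terminal]
22. n15.live = 16  [16]
23. n16.tag = "yk"  [terminal]
24. n17.mk = false  [terminal]
25. n18.mk = false  [terminal]
26. n15.val = false  [f₁.mk == true]
27. n19.key = 5  [5]
28. n20.mk = false  [terminal]
29. n19.tag = false  [f.mk == true]
30. n19.pre = 30  [C.key + 25]
31. n13.fin = -1  [C.pre * 3 - 91]
32. n13.key = 5  [5]
33. n0.acc = "yu"  ["yu"]
34. n0.tag = 2  [D.fin + 3]

2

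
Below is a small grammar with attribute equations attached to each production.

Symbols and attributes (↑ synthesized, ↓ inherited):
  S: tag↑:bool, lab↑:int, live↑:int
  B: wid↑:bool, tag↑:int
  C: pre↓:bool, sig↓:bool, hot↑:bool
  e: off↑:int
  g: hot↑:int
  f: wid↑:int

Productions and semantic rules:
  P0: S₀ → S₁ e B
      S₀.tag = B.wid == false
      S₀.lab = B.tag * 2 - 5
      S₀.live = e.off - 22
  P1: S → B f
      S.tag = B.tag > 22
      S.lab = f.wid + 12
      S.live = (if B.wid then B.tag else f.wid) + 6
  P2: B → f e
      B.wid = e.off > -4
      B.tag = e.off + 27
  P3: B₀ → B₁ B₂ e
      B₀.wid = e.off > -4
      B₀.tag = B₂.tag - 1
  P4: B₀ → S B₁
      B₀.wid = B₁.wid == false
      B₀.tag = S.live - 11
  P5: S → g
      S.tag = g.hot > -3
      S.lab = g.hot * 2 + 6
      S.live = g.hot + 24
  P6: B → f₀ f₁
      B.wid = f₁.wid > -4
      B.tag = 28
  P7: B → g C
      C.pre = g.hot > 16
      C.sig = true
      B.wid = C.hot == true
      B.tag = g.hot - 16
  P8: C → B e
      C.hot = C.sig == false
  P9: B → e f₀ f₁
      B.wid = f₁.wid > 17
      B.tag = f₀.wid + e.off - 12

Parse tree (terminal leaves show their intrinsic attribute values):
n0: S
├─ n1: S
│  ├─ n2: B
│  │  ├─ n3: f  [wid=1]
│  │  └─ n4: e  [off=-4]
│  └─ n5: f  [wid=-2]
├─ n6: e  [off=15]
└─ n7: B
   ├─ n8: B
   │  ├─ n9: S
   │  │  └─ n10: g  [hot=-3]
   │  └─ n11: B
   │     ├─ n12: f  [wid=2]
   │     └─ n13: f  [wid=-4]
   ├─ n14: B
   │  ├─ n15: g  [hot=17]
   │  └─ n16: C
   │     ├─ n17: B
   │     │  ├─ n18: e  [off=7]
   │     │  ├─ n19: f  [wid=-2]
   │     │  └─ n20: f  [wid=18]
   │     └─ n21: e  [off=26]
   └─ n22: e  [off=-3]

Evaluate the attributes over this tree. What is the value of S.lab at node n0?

1. n3.wid = 1  [terminal]
2. n4.off = -4  [terminal]
3. n2.wid = false  [e.off > -4]
4. n2.tag = 23  [e.off + 27]
5. n5.wid = -2  [terminal]
6. n1.tag = true  [B.tag > 22]
7. n1.lab = 10  [f.wid + 12]
8. n1.live = 4  [(if B.wid then B.tag else f.wid) + 6]
9. n6.off = 15  [terminal]
10. n10.hot = -3  [terminal]
11. n9.tag = false  [g.hot > -3]
12. n9.lab = 0  [g.hot * 2 + 6]
13. n9.live = 21  [g.hot + 24]
14. n12.wid = 2  [terminal]
15. n13.wid = -4  [terminal]
16. n11.wid = false  [f₁.wid > -4]
17. n11.tag = 28  [28]
18. n8.wid = true  [B₁.wid == false]
19. n8.tag = 10  [S.live - 11]
20. n15.hot = 17  [terminal]
21. n16.pre = true  [g.hot > 16]
22. n16.sig = true  [true]
23. n18.off = 7  [terminal]
24. n19.wid = -2  [terminal]
25. n20.wid = 18  [terminal]
26. n17.wid = true  [f₁.wid > 17]
27. n17.tag = -7  [f₀.wid + e.off - 12]
28. n21.off = 26  [terminal]
29. n16.hot = false  [C.sig == false]
30. n14.wid = false  [C.hot == true]
31. n14.tag = 1  [g.hot - 16]
32. n22.off = -3  [terminal]
33. n7.wid = true  [e.off > -4]
34. n7.tag = 0  [B₂.tag - 1]
35. n0.tag = false  [B.wid == false]
36. n0.lab = -5  [B.tag * 2 - 5]
37. n0.live = -7  [e.off - 22]

-5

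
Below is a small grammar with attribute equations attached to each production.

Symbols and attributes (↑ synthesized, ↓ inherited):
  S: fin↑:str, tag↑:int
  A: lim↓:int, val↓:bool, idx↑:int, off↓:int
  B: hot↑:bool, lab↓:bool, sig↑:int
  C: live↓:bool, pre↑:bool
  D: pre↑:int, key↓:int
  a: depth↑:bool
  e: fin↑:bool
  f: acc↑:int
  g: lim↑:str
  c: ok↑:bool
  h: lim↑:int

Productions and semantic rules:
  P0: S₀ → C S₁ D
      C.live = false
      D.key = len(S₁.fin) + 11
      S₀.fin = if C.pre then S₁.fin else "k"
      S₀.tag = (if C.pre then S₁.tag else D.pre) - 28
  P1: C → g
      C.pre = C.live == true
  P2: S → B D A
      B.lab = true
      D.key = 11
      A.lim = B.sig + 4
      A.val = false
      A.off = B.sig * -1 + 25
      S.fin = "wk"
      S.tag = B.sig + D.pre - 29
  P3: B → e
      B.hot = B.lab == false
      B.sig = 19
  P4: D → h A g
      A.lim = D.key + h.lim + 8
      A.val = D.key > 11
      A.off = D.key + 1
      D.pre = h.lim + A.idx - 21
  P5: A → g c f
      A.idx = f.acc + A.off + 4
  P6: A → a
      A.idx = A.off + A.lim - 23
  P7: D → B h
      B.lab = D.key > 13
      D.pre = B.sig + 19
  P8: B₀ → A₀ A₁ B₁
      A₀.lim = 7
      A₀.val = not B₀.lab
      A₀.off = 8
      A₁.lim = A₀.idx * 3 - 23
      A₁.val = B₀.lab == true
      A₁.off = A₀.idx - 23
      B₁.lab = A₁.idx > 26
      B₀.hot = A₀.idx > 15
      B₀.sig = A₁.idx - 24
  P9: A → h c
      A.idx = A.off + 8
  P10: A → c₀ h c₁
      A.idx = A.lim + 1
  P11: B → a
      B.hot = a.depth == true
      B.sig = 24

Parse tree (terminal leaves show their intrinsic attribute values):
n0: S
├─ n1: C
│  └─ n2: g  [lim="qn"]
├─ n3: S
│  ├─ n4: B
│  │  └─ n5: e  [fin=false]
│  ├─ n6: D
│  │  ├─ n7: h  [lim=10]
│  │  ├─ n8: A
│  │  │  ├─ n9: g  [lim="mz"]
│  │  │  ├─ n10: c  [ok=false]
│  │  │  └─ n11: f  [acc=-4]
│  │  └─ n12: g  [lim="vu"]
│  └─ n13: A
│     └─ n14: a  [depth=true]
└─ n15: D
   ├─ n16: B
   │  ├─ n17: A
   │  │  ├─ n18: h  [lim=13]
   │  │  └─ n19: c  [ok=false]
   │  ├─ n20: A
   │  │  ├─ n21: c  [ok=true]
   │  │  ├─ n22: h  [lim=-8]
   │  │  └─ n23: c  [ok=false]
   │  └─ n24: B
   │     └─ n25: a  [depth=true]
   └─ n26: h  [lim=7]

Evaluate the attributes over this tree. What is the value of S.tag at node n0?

1. n1.live = false  [false]
2. n2.lim = "qn"  [terminal]
3. n1.pre = false  [C.live == true]
4. n4.lab = true  [true]
5. n5.fin = false  [terminal]
6. n4.hot = false  [B.lab == false]
7. n4.sig = 19  [19]
8. n6.key = 11  [11]
9. n7.lim = 10  [terminal]
10. n8.lim = 29  [D.key + h.lim + 8]
11. n8.val = false  [D.key > 11]
12. n8.off = 12  [D.key + 1]
13. n9.lim = "mz"  [terminal]
14. n10.ok = false  [terminal]
15. n11.acc = -4  [terminal]
16. n8.idx = 12  [f.acc + A.off + 4]
17. n12.lim = "vu"  [terminal]
18. n6.pre = 1  [h.lim + A.idx - 21]
19. n13.lim = 23  [B.sig + 4]
20. n13.val = false  [false]
21. n13.off = 6  [B.sig * -1 + 25]
22. n14.depth = true  [terminal]
23. n13.idx = 6  [A.off + A.lim - 23]
24. n3.fin = "wk"  ["wk"]
25. n3.tag = -9  [B.sig + D.pre - 29]
26. n15.key = 13  [len(S₁.fin) + 11]
27. n16.lab = false  [D.key > 13]
28. n17.lim = 7  [7]
29. n17.val = true  [not B₀.lab]
30. n17.off = 8  [8]
31. n18.lim = 13  [terminal]
32. n19.ok = false  [terminal]
33. n17.idx = 16  [A.off + 8]
34. n20.lim = 25  [A₀.idx * 3 - 23]
35. n20.val = false  [B₀.lab == true]
36. n20.off = -7  [A₀.idx - 23]
37. n21.ok = true  [terminal]
38. n22.lim = -8  [terminal]
39. n23.ok = false  [terminal]
40. n20.idx = 26  [A.lim + 1]
41. n24.lab = false  [A₁.idx > 26]
42. n25.depth = true  [terminal]
43. n24.hot = true  [a.depth == true]
44. n24.sig = 24  [24]
45. n16.hot = true  [A₀.idx > 15]
46. n16.sig = 2  [A₁.idx - 24]
47. n26.lim = 7  [terminal]
48. n15.pre = 21  [B.sig + 19]
49. n0.fin = "k"  [if C.pre then S₁.fin else "k"]
50. n0.tag = -7  [(if C.pre then S₁.tag else D.pre) - 28]

-7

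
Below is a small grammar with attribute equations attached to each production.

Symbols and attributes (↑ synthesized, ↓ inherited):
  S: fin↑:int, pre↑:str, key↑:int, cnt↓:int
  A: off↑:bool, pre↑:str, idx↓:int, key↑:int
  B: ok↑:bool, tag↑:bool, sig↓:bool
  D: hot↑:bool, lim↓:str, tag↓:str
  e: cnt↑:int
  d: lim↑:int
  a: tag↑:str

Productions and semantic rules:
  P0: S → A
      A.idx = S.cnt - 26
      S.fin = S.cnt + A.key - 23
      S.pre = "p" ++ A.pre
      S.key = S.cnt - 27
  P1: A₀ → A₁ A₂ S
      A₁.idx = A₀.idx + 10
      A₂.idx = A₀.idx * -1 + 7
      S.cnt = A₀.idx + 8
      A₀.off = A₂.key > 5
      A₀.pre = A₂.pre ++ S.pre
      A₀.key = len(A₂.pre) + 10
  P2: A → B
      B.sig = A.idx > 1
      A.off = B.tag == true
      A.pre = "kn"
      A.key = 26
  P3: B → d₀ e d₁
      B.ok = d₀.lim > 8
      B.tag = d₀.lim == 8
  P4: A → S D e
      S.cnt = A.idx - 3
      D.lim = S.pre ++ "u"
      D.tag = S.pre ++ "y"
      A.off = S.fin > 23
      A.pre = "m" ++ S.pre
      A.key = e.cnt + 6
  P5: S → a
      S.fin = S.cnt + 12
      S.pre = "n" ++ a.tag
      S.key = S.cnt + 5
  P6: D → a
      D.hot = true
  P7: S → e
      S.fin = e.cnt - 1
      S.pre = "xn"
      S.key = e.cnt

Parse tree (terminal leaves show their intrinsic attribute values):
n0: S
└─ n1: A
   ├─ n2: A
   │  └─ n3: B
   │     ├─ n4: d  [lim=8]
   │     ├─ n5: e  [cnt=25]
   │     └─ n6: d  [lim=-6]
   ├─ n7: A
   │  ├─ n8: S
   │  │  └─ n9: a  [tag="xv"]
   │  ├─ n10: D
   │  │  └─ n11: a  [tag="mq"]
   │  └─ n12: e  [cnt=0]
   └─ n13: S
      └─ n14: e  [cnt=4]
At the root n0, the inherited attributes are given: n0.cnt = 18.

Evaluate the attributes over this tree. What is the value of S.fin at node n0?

1. n0.cnt = 18  [given at root]
2. n1.idx = -8  [S.cnt - 26]
3. n2.idx = 2  [A₀.idx + 10]
4. n3.sig = true  [A.idx > 1]
5. n4.lim = 8  [terminal]
6. n5.cnt = 25  [terminal]
7. n6.lim = -6  [terminal]
8. n3.ok = false  [d₀.lim > 8]
9. n3.tag = true  [d₀.lim == 8]
10. n2.off = true  [B.tag == true]
11. n2.pre = "kn"  ["kn"]
12. n2.key = 26  [26]
13. n7.idx = 15  [A₀.idx * -1 + 7]
14. n8.cnt = 12  [A.idx - 3]
15. n9.tag = "xv"  [terminal]
16. n8.fin = 24  [S.cnt + 12]
17. n8.pre = "nxv"  ["n" ++ a.tag]
18. n8.key = 17  [S.cnt + 5]
19. n10.lim = "nxvu"  [S.pre ++ "u"]
20. n10.tag = "nxvy"  [S.pre ++ "y"]
21. n11.tag = "mq"  [terminal]
22. n10.hot = true  [true]
23. n12.cnt = 0  [terminal]
24. n7.off = true  [S.fin > 23]
25. n7.pre = "mnxv"  ["m" ++ S.pre]
26. n7.key = 6  [e.cnt + 6]
27. n13.cnt = 0  [A₀.idx + 8]
28. n14.cnt = 4  [terminal]
29. n13.fin = 3  [e.cnt - 1]
30. n13.pre = "xn"  ["xn"]
31. n13.key = 4  [e.cnt]
32. n1.off = true  [A₂.key > 5]
33. n1.pre = "mnxvxn"  [A₂.pre ++ S.pre]
34. n1.key = 14  [len(A₂.pre) + 10]
35. n0.fin = 9  [S.cnt + A.key - 23]
36. n0.pre = "pmnxvxn"  ["p" ++ A.pre]
37. n0.key = -9  [S.cnt - 27]

9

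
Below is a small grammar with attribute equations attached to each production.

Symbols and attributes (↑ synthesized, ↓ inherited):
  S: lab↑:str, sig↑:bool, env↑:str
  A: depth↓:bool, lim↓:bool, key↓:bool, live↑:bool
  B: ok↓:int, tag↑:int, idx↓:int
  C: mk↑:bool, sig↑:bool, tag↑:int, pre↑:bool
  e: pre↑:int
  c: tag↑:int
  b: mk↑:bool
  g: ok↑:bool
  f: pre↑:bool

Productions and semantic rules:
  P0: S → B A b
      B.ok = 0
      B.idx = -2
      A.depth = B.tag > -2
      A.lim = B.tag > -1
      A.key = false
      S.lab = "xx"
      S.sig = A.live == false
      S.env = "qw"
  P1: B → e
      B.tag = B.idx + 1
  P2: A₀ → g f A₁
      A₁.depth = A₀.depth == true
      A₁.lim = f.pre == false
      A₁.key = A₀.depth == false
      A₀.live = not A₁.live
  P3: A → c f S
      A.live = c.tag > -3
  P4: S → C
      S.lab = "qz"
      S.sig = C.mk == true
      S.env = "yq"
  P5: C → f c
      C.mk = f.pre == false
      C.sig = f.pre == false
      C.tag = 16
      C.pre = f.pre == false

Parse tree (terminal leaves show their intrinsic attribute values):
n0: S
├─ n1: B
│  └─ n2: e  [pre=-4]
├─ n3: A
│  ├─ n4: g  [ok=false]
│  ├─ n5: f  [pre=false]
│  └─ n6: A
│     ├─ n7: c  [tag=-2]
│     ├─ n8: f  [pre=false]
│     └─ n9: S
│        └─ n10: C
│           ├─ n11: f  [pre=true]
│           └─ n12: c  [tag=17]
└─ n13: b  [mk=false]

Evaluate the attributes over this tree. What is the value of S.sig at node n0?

true

1. n1.ok = 0  [0]
2. n1.idx = -2  [-2]
3. n2.pre = -4  [terminal]
4. n1.tag = -1  [B.idx + 1]
5. n3.depth = true  [B.tag > -2]
6. n3.lim = false  [B.tag > -1]
7. n3.key = false  [false]
8. n4.ok = false  [terminal]
9. n5.pre = false  [terminal]
10. n6.depth = true  [A₀.depth == true]
11. n6.lim = true  [f.pre == false]
12. n6.key = false  [A₀.depth == false]
13. n7.tag = -2  [terminal]
14. n8.pre = false  [terminal]
15. n11.pre = true  [terminal]
16. n12.tag = 17  [terminal]
17. n10.mk = false  [f.pre == false]
18. n10.sig = false  [f.pre == false]
19. n10.tag = 16  [16]
20. n10.pre = false  [f.pre == false]
21. n9.lab = "qz"  ["qz"]
22. n9.sig = false  [C.mk == true]
23. n9.env = "yq"  ["yq"]
24. n6.live = true  [c.tag > -3]
25. n3.live = false  [not A₁.live]
26. n13.mk = false  [terminal]
27. n0.lab = "xx"  ["xx"]
28. n0.sig = true  [A.live == false]
29. n0.env = "qw"  ["qw"]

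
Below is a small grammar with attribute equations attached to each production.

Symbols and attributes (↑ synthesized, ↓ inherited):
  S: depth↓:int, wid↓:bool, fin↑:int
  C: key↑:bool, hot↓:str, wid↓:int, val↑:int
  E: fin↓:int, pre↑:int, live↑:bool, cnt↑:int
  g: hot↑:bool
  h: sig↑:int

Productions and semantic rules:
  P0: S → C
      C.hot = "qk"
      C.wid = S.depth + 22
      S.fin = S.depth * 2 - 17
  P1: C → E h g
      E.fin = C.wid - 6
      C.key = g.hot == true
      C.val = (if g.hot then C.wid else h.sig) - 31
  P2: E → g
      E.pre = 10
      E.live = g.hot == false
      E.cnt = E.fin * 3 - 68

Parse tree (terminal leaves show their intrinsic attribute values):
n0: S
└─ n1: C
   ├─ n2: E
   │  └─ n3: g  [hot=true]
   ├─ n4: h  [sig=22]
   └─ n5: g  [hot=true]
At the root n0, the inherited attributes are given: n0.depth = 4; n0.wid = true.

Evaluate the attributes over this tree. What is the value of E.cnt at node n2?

-8

1. n0.depth = 4  [given at root]
2. n0.wid = true  [given at root]
3. n1.hot = "qk"  ["qk"]
4. n1.wid = 26  [S.depth + 22]
5. n2.fin = 20  [C.wid - 6]
6. n3.hot = true  [terminal]
7. n2.pre = 10  [10]
8. n2.live = false  [g.hot == false]
9. n2.cnt = -8  [E.fin * 3 - 68]
10. n4.sig = 22  [terminal]
11. n5.hot = true  [terminal]
12. n1.key = true  [g.hot == true]
13. n1.val = -5  [(if g.hot then C.wid else h.sig) - 31]
14. n0.fin = -9  [S.depth * 2 - 17]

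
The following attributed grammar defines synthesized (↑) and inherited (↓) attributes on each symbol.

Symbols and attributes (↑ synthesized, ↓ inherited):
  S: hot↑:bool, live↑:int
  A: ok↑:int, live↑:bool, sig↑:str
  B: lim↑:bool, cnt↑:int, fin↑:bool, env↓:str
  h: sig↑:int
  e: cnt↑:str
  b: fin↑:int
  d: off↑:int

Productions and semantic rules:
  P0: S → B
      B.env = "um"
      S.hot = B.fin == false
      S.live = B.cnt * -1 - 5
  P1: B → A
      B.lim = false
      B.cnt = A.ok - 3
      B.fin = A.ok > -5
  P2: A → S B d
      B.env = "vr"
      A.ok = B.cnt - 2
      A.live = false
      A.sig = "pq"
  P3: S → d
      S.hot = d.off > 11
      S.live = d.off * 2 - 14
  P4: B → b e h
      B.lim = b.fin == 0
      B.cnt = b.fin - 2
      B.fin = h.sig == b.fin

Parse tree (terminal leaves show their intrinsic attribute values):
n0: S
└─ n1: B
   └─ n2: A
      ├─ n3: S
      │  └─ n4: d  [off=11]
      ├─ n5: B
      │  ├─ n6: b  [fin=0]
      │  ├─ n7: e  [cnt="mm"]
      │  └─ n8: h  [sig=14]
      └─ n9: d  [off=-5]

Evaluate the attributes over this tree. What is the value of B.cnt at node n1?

1. n1.env = "um"  ["um"]
2. n4.off = 11  [terminal]
3. n3.hot = false  [d.off > 11]
4. n3.live = 8  [d.off * 2 - 14]
5. n5.env = "vr"  ["vr"]
6. n6.fin = 0  [terminal]
7. n7.cnt = "mm"  [terminal]
8. n8.sig = 14  [terminal]
9. n5.lim = true  [b.fin == 0]
10. n5.cnt = -2  [b.fin - 2]
11. n5.fin = false  [h.sig == b.fin]
12. n9.off = -5  [terminal]
13. n2.ok = -4  [B.cnt - 2]
14. n2.live = false  [false]
15. n2.sig = "pq"  ["pq"]
16. n1.lim = false  [false]
17. n1.cnt = -7  [A.ok - 3]
18. n1.fin = true  [A.ok > -5]
19. n0.hot = false  [B.fin == false]
20. n0.live = 2  [B.cnt * -1 - 5]

-7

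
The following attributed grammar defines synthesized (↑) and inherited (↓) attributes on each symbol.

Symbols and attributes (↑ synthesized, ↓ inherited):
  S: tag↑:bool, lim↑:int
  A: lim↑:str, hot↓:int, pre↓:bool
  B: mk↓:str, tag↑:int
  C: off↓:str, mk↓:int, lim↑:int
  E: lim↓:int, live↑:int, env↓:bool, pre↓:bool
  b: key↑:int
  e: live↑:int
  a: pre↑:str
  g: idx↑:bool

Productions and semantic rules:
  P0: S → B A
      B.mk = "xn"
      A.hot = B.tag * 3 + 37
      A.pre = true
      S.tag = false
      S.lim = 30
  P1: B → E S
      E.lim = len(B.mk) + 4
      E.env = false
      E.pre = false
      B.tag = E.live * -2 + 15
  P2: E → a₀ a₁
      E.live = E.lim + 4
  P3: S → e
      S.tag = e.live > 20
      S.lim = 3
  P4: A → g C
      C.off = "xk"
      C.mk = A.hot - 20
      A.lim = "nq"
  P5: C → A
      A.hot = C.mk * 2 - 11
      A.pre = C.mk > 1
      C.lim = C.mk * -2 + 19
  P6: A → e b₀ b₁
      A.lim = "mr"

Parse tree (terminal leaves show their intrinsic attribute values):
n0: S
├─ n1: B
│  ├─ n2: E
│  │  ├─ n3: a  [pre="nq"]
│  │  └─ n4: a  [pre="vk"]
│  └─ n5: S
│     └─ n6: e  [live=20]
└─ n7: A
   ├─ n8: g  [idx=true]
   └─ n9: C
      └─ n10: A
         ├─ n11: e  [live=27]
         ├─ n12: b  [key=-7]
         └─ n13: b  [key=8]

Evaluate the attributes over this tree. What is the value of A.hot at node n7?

22

1. n1.mk = "xn"  ["xn"]
2. n2.lim = 6  [len(B.mk) + 4]
3. n2.env = false  [false]
4. n2.pre = false  [false]
5. n3.pre = "nq"  [terminal]
6. n4.pre = "vk"  [terminal]
7. n2.live = 10  [E.lim + 4]
8. n6.live = 20  [terminal]
9. n5.tag = false  [e.live > 20]
10. n5.lim = 3  [3]
11. n1.tag = -5  [E.live * -2 + 15]
12. n7.hot = 22  [B.tag * 3 + 37]
13. n7.pre = true  [true]
14. n8.idx = true  [terminal]
15. n9.off = "xk"  ["xk"]
16. n9.mk = 2  [A.hot - 20]
17. n10.hot = -7  [C.mk * 2 - 11]
18. n10.pre = true  [C.mk > 1]
19. n11.live = 27  [terminal]
20. n12.key = -7  [terminal]
21. n13.key = 8  [terminal]
22. n10.lim = "mr"  ["mr"]
23. n9.lim = 15  [C.mk * -2 + 19]
24. n7.lim = "nq"  ["nq"]
25. n0.tag = false  [false]
26. n0.lim = 30  [30]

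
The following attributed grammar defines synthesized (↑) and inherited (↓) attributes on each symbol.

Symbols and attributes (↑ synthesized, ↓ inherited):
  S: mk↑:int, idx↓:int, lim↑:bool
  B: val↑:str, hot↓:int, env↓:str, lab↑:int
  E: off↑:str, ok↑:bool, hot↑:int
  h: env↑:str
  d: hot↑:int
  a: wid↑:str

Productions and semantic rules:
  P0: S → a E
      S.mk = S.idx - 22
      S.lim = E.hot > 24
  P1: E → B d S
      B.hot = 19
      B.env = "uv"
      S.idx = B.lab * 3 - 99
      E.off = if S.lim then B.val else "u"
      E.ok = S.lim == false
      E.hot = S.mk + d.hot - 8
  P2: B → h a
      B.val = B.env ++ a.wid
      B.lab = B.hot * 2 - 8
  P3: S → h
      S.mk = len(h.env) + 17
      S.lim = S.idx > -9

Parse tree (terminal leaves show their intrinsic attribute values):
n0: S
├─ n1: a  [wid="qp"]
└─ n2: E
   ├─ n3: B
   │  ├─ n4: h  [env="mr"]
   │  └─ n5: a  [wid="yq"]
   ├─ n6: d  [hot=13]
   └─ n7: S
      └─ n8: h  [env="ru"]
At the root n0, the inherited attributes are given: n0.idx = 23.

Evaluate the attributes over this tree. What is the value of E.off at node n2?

"u"

1. n0.idx = 23  [given at root]
2. n1.wid = "qp"  [terminal]
3. n3.hot = 19  [19]
4. n3.env = "uv"  ["uv"]
5. n4.env = "mr"  [terminal]
6. n5.wid = "yq"  [terminal]
7. n3.val = "uvyq"  [B.env ++ a.wid]
8. n3.lab = 30  [B.hot * 2 - 8]
9. n6.hot = 13  [terminal]
10. n7.idx = -9  [B.lab * 3 - 99]
11. n8.env = "ru"  [terminal]
12. n7.mk = 19  [len(h.env) + 17]
13. n7.lim = false  [S.idx > -9]
14. n2.off = "u"  [if S.lim then B.val else "u"]
15. n2.ok = true  [S.lim == false]
16. n2.hot = 24  [S.mk + d.hot - 8]
17. n0.mk = 1  [S.idx - 22]
18. n0.lim = false  [E.hot > 24]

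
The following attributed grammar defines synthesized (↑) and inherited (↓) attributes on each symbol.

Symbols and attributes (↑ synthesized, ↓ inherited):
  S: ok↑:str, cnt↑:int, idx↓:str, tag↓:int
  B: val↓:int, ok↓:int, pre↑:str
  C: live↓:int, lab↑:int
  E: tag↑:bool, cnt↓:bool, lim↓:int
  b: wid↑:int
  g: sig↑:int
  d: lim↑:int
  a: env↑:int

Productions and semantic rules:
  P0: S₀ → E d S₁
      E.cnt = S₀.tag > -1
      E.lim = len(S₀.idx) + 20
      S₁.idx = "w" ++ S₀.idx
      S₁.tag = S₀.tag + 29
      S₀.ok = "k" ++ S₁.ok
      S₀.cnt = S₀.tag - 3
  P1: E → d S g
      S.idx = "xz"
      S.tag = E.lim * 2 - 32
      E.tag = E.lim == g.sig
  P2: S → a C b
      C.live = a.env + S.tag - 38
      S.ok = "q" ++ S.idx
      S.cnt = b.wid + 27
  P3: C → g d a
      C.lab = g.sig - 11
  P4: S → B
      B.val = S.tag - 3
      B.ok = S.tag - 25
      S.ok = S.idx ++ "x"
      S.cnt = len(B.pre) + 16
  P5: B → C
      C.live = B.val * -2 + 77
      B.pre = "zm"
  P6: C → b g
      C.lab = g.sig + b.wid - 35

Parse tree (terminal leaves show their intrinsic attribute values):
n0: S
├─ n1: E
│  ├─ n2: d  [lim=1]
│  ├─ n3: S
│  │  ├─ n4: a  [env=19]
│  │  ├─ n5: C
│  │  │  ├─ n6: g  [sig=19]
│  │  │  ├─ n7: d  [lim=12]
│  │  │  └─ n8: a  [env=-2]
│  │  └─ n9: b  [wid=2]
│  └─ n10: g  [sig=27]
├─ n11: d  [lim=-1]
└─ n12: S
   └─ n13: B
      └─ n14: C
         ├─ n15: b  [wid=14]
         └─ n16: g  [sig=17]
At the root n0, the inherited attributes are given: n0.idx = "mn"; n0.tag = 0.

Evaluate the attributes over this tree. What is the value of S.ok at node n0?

"kwmnx"

1. n0.idx = "mn"  [given at root]
2. n0.tag = 0  [given at root]
3. n1.cnt = true  [S₀.tag > -1]
4. n1.lim = 22  [len(S₀.idx) + 20]
5. n2.lim = 1  [terminal]
6. n3.idx = "xz"  ["xz"]
7. n3.tag = 12  [E.lim * 2 - 32]
8. n4.env = 19  [terminal]
9. n5.live = -7  [a.env + S.tag - 38]
10. n6.sig = 19  [terminal]
11. n7.lim = 12  [terminal]
12. n8.env = -2  [terminal]
13. n5.lab = 8  [g.sig - 11]
14. n9.wid = 2  [terminal]
15. n3.ok = "qxz"  ["q" ++ S.idx]
16. n3.cnt = 29  [b.wid + 27]
17. n10.sig = 27  [terminal]
18. n1.tag = false  [E.lim == g.sig]
19. n11.lim = -1  [terminal]
20. n12.idx = "wmn"  ["w" ++ S₀.idx]
21. n12.tag = 29  [S₀.tag + 29]
22. n13.val = 26  [S.tag - 3]
23. n13.ok = 4  [S.tag - 25]
24. n14.live = 25  [B.val * -2 + 77]
25. n15.wid = 14  [terminal]
26. n16.sig = 17  [terminal]
27. n14.lab = -4  [g.sig + b.wid - 35]
28. n13.pre = "zm"  ["zm"]
29. n12.ok = "wmnx"  [S.idx ++ "x"]
30. n12.cnt = 18  [len(B.pre) + 16]
31. n0.ok = "kwmnx"  ["k" ++ S₁.ok]
32. n0.cnt = -3  [S₀.tag - 3]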